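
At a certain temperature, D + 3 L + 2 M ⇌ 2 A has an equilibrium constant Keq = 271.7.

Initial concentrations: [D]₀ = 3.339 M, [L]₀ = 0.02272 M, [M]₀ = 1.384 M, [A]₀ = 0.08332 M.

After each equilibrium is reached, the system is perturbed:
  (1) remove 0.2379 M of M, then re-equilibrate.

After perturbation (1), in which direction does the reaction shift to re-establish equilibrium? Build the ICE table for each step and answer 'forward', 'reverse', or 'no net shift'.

Direction: reverse

Q₀ = 92.55 vs Keq = 271.7 ⇒ Q<K, forward
Step 1:
                   D          L          M          A
  init         3.339    0.02272      1.384    0.08332
  Δ        -0.002096  -0.006288  -0.004192   0.004192
  eq           3.337    0.01643       1.38    0.08751
  solve Keq expr → x = 0.002096; check Q = 271.7
Then remove 0.2379 M of M.
Step 2:
                   D          L          M          A
  init         3.337    0.01643      1.142    0.08751
  Δ       6.6792e-04   0.002004   0.001336  -0.001336
  eq           3.338    0.01844      1.143    0.08618
  solve Keq expr → x = -6.6792e-04; check Q = 271.7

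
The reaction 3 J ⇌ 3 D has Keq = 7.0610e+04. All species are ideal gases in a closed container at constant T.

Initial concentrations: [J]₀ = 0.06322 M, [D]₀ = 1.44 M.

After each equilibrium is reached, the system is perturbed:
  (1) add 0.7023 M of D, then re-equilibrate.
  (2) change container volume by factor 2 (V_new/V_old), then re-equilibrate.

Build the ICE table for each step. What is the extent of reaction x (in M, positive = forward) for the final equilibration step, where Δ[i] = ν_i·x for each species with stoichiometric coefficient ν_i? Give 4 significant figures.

Q₀ = 1.1817e+04 vs Keq = 7.0610e+04 ⇒ Q<K, forward
Step 1:
                  J         D
  Initial   0.06322      1.44
  Change   -0.02771   0.02771
  Equil     0.03551     1.468
  solve Keq expr → x = 0.009237; check Q = 7.0610e+04
Then add 0.7023 M of D.
Step 2:
                  J         D
  Initial   0.03551      2.17
  Change    0.01659  -0.01659
  Equil      0.0521     2.153
  solve Keq expr → x = -0.00553; check Q = 7.0610e+04
Then change container volume by factor 2 (V_new/V_old).
Step 3:
                  J         D
  Initial   0.02605     1.077
  Change          0         0
  Equil     0.02605     1.077
  solve Keq expr → x = 0; check Q = 7.0610e+04

x = 0 M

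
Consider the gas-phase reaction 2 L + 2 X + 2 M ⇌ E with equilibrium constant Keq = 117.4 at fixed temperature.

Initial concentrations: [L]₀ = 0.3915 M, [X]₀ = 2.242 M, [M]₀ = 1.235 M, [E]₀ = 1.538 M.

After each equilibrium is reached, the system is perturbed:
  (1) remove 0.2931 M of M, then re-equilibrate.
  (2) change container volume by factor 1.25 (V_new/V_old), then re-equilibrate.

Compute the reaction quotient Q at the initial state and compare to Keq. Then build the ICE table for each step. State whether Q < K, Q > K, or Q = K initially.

Q₀ = 1.309 vs Keq = 117.4 ⇒ Q<K, forward
Step 1:
                   L          X          M          E
  init        0.3915      2.242      1.235      1.538
  Δ          -0.3228    -0.3228    -0.3228     0.1614
  eq         0.06872      1.919     0.9122      1.699
  solve Keq expr → x = 0.1614; check Q = 117.4
Then remove 0.2931 M of M.
Step 2:
                   L          X          M          E
  init       0.06872      1.919     0.6191      1.699
  Δ          0.02665    0.02665    0.02665   -0.01332
  eq         0.09537      1.946     0.6458      1.686
  solve Keq expr → x = -0.01332; check Q = 117.4
Then change container volume by factor 1.25 (V_new/V_old).
Step 3:
                   L          X          M          E
  init        0.0763      1.557     0.5166      1.349
  Δ           0.0426     0.0426     0.0426    -0.0213
  eq          0.1189      1.599     0.5592      1.328
  solve Keq expr → x = -0.0213; check Q = 117.4

Q₀ = 1.309; Q < K (proceeds forward)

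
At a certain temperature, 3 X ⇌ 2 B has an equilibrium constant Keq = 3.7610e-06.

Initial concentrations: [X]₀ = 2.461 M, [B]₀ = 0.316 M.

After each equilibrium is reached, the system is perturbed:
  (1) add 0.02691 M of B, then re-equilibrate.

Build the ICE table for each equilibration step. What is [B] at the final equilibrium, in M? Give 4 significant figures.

[B]_eq = 0.009879 M

Q₀ = 0.006699 vs Keq = 3.7610e-06 ⇒ Q>K, reverse
Step 1:
                  X         B
  Initial     2.461     0.316
  Change     0.4595   -0.3063
  Equil        2.92  0.009679
  solve Keq expr → x = -0.1532; check Q = 3.7610e-06
Then add 0.02691 M of B.
Step 2:
                  X         B
  Initial      2.92   0.03659
  Change    0.04007  -0.02671
  Equil       2.961  0.009879
  solve Keq expr → x = -0.01336; check Q = 3.7610e-06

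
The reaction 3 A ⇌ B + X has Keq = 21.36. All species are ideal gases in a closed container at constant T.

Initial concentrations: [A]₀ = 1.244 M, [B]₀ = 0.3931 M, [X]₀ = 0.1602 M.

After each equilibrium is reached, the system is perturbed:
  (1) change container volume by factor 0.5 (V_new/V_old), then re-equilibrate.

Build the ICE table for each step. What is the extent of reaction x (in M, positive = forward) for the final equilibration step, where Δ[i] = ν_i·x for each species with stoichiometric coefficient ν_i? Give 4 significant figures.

Q₀ = 0.03271 vs Keq = 21.36 ⇒ Q<K, forward
Step 1:
                   A          B          X
  Initial      1.244     0.3931     0.1602
  Change      -0.989     0.3297     0.3297
  Equil        0.255     0.7228     0.4899
  solve Keq expr → x = 0.3297; check Q = 21.36
Then change container volume by factor 0.5 (V_new/V_old).
Step 2:
                   A          B          X
  Initial     0.5099      1.446     0.9798
  Change    -0.09772    0.03257    0.03257
  Equil       0.4122      1.478      1.012
  solve Keq expr → x = 0.03257; check Q = 21.36

x = 0.03257 M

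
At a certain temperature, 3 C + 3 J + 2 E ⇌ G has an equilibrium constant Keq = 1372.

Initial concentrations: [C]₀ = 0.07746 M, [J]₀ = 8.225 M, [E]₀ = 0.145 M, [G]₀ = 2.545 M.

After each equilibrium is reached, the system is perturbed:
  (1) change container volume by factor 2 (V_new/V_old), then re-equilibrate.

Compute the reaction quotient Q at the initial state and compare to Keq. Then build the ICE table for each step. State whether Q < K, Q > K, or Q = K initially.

Q₀ = 468.1 vs Keq = 1372 ⇒ Q<K, forward
Step 1:
                    C           J           E           G
  init        0.07746       8.225       0.145       2.545
  Δ          -0.01963    -0.01963    -0.01308    0.006542
  eq          0.05783       8.205      0.1319       2.552
  solve Keq expr → x = 0.006542; check Q = 1372
Then change container volume by factor 2 (V_new/V_old).
Step 2:
                    C           J           E           G
  init        0.02892       4.103     0.06596       1.276
  Δ           0.07054     0.07054     0.04703    -0.02351
  eq          0.09946       4.173       0.113       1.252
  solve Keq expr → x = -0.02351; check Q = 1372

Q₀ = 468.1; Q < K (proceeds forward)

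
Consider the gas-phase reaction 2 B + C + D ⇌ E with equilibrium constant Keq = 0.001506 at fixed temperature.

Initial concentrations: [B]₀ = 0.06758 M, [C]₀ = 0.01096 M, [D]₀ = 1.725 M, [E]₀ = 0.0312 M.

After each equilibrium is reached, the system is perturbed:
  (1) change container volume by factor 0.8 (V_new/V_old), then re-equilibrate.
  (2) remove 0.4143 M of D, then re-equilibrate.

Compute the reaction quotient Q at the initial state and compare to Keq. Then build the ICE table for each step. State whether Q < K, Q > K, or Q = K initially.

Q₀ = 361.3; Q > K (proceeds reverse)

Q₀ = 361.3 vs Keq = 0.001506 ⇒ Q>K, reverse
Step 1:
                    B           C           D           E
  init        0.06758     0.01096       1.725      0.0312
  Δ            0.0624      0.0312      0.0312     -0.0312
  eq             0.13     0.04216       1.756  1.8837e-06
  solve Keq expr → x = -0.0312; check Q = 0.001506
Then change container volume by factor 0.8 (V_new/V_old).
Step 2:
                    B           C           D           E
  init         0.1625      0.0527       2.195  2.3546e-06
  Δ       -4.4876e-06 -2.2438e-06 -2.2438e-06  2.2438e-06
  eq           0.1625      0.0527       2.195  4.5984e-06
  solve Keq expr → x = 2.2438e-06; check Q = 0.001506
Then remove 0.4143 M of D.
Step 3:
                    B           C           D           E
  init         0.1625      0.0527       1.781  4.5984e-06
  Δ        1.7354e-06  8.6769e-07  8.6769e-07 -8.6769e-07
  eq           0.1625      0.0527       1.781  3.7307e-06
  solve Keq expr → x = -8.6769e-07; check Q = 0.001506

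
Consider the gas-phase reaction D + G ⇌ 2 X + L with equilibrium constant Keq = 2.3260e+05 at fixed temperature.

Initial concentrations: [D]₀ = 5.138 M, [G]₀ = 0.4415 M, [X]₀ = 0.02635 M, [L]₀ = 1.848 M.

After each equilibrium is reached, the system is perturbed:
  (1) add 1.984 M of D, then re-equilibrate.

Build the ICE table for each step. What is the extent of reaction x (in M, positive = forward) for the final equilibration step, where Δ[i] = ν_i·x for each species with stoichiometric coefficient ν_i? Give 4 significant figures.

x = 5.1469e-07 M

Q₀ = 5.6564e-04 vs Keq = 2.3260e+05 ⇒ Q<K, forward
Step 1:
                  D         G         X         L
  init        5.138    0.4415   0.02635     1.848
  Δ         -0.4415   -0.4415     0.883    0.4415
  eq          4.697 1.7331e-06    0.9093     2.289
  solve Keq expr → x = 0.4415; check Q = 2.3260e+05
Then add 1.984 M of D.
Step 2:
                  D         G         X         L
  init        6.681 1.7331e-06    0.9093     2.289
  Δ       -5.1469e-07 -5.1469e-07 1.0294e-06 5.1469e-07
  eq          6.681 1.2184e-06    0.9093     2.289
  solve Keq expr → x = 5.1469e-07; check Q = 2.3260e+05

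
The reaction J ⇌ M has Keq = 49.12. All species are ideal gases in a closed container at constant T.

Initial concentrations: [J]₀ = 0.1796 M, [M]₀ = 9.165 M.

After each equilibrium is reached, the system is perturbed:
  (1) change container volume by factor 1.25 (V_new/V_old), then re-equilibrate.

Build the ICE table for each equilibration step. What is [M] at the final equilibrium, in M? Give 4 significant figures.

[M]_eq = 7.327 M

Q₀ = 51.03 vs Keq = 49.12 ⇒ Q>K, reverse
Step 1:
                   J          M
  I           0.1796      9.165
  C         0.006845  -0.006845
  E           0.1864      9.158
  solve Keq expr → x = -0.006845; check Q = 49.12
Then change container volume by factor 1.25 (V_new/V_old).
Step 2:
                   J          M
  I           0.1492      7.327
  C                0          0
  E           0.1492      7.327
  solve Keq expr → x = 0; check Q = 49.12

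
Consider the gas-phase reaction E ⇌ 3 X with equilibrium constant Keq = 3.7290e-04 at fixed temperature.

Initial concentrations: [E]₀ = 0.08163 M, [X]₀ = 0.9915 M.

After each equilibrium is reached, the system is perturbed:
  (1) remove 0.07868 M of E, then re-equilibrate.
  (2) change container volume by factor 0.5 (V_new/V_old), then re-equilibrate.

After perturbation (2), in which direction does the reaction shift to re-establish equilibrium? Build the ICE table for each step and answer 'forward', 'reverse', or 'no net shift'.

Direction: reverse

Q₀ = 11.94 vs Keq = 3.7290e-04 ⇒ Q>K, reverse
Step 1:
                   E          X
  I          0.08163     0.9915
  C           0.3129    -0.9387
  E           0.3945    0.05279
  solve Keq expr → x = -0.3129; check Q = 3.7290e-04
Then remove 0.07868 M of E.
Step 2:
                   E          X
  I           0.3159    0.05279
  C         0.001236  -0.003709
  E           0.3171    0.04908
  solve Keq expr → x = -0.001236; check Q = 3.7290e-04
Then change container volume by factor 0.5 (V_new/V_old).
Step 3:
                   E          X
  I           0.6342    0.09816
  C          0.01198   -0.03594
  E           0.6462    0.06223
  solve Keq expr → x = -0.01198; check Q = 3.7290e-04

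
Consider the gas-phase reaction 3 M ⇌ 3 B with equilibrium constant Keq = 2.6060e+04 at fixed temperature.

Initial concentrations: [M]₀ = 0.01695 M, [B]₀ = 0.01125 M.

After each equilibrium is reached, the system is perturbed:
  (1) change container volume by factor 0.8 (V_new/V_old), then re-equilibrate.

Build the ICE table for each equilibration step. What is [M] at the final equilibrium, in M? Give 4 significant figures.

Q₀ = 0.2924 vs Keq = 2.6060e+04 ⇒ Q<K, forward
Step 1:
                   M          B
  init       0.01695    0.01125
  Δ         -0.01603    0.01603
  eq      9.2013e-04    0.02728
  solve Keq expr → x = 0.005343; check Q = 2.6060e+04
Then change container volume by factor 0.8 (V_new/V_old).
Step 2:
                   M          B
  init       0.00115     0.0341
  Δ                0          0
  eq         0.00115     0.0341
  solve Keq expr → x = 0; check Q = 2.6060e+04

[M]_eq = 0.00115 M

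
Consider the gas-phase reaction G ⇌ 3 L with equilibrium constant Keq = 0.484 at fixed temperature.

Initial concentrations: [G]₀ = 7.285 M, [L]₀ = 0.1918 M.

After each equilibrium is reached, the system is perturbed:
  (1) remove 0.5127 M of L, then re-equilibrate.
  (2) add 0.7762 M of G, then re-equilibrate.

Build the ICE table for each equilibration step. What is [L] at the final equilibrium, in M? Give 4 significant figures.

[L]_eq = 1.533 M

Q₀ = 9.6854e-04 vs Keq = 0.484 ⇒ Q<K, forward
Step 1:
                   G          L
  init         7.285     0.1918
  Δ          -0.4332      1.299
  eq           6.852      1.491
  solve Keq expr → x = 0.4332; check Q = 0.484
Then remove 0.5127 M of L.
Step 2:
                   G          L
  init         6.852     0.9786
  Δ          -0.1668     0.5005
  eq           6.685      1.479
  solve Keq expr → x = 0.1668; check Q = 0.484
Then add 0.7762 M of G.
Step 3:
                   G          L
  init         7.461      1.479
  Δ         -0.01798    0.05393
  eq           7.443      1.533
  solve Keq expr → x = 0.01798; check Q = 0.484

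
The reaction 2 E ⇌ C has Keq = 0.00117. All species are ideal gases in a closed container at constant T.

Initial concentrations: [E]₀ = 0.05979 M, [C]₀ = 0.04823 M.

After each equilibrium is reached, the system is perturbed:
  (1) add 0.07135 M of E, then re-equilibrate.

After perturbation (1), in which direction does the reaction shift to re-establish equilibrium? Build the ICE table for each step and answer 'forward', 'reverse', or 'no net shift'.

Direction: forward

Q₀ = 13.49 vs Keq = 0.00117 ⇒ Q>K, reverse
Step 1:
                   E          C
  I          0.05979    0.04823
  C           0.0964    -0.0482
  E           0.1562 2.8544e-05
  solve Keq expr → x = -0.0482; check Q = 0.00117
Then add 0.07135 M of E.
Step 2:
                   E          C
  I           0.2275 2.8544e-05
  C       -6.4000e-05 3.2000e-05
  E           0.2275 6.0544e-05
  solve Keq expr → x = 3.2000e-05; check Q = 0.00117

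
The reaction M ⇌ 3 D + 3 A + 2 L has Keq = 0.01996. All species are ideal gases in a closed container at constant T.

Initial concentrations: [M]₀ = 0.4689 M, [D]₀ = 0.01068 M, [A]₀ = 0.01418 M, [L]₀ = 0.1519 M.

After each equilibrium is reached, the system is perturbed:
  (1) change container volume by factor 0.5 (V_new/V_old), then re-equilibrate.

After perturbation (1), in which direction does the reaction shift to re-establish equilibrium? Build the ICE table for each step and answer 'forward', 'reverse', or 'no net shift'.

Direction: reverse

Q₀ = 1.7091e-13 vs Keq = 0.01996 ⇒ Q<K, forward
Step 1:
                   M          D          A          L
  Initial     0.4689    0.01068    0.01418     0.1519
  Change     -0.1742     0.5227     0.5227     0.3485
  Equil       0.2947     0.5334     0.5369     0.5004
  solve Keq expr → x = 0.1742; check Q = 0.01996
Then change container volume by factor 0.5 (V_new/V_old).
Step 2:
                   M          D          A          L
  Initial     0.5893      1.067      1.074      1.001
  Change      0.1671    -0.5012    -0.5012    -0.3341
  Equil       0.7564     0.5656     0.5726     0.6666
  solve Keq expr → x = -0.1671; check Q = 0.01996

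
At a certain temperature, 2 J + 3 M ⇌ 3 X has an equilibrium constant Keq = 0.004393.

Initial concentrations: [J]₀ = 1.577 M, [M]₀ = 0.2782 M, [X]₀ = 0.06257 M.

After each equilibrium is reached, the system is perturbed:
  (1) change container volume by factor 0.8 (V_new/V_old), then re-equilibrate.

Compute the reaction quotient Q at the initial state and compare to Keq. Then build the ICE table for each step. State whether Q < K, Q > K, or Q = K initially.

Q₀ = 0.004575; Q > K (proceeds reverse)

Q₀ = 0.004575 vs Keq = 0.004393 ⇒ Q>K, reverse
Step 1:
                  J         M         X
  Initial     1.577    0.2782   0.06257
  Change  4.5167e-04 6.7751e-04 -6.7751e-04
  Equil       1.577    0.2789   0.06189
  solve Keq expr → x = -2.2584e-04; check Q = 0.004393
Then change container volume by factor 0.8 (V_new/V_old).
Step 2:
                  J         M         X
  Initial     1.972    0.3486   0.07737
  Change  -0.006477 -0.009716  0.009716
  Equil       1.965    0.3389   0.08708
  solve Keq expr → x = 0.003239; check Q = 0.004393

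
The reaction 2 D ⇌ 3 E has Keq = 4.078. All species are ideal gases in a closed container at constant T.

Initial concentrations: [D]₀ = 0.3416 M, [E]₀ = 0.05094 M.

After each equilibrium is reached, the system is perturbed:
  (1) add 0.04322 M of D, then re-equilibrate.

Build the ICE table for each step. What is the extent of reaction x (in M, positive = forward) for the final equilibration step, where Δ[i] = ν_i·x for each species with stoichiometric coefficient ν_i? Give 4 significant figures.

Q₀ = 0.001133 vs Keq = 4.078 ⇒ Q<K, forward
Step 1:
                  D         E
  I          0.3416   0.05094
  C         -0.2231    0.3346
  E          0.1185    0.3855
  solve Keq expr → x = 0.1115; check Q = 4.078
Then add 0.04322 M of D.
Step 2:
                  D         E
  I          0.1618    0.3855
  C         -0.0253   0.03794
  E          0.1365    0.4235
  solve Keq expr → x = 0.01265; check Q = 4.078

x = 0.01265 M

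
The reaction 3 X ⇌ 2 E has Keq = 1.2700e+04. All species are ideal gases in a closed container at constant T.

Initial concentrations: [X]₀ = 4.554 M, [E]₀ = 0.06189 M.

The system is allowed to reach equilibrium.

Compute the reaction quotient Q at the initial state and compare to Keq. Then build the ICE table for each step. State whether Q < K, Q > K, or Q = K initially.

Q₀ = 4.0557e-05 vs Keq = 1.2700e+04 ⇒ Q<K, forward
Step 1:
                  X         E
  I           4.554   0.06189
  C          -4.464     2.976
  E         0.08991     3.038
  solve Keq expr → x = 1.488; check Q = 1.2700e+04

Q₀ = 4.0557e-05; Q < K (proceeds forward)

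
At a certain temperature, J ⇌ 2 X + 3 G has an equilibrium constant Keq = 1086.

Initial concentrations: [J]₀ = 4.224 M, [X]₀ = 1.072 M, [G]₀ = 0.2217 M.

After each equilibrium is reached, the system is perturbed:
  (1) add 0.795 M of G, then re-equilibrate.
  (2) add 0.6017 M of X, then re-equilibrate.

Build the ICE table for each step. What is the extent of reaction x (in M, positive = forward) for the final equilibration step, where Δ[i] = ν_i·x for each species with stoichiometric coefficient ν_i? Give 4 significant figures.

x = -0.09464 M

Q₀ = 0.002965 vs Keq = 1086 ⇒ Q<K, forward
Step 1:
                  J         X         G
  I           4.224     1.072    0.2217
  C          -1.668     3.337     5.005
  E           2.556     4.409     5.227
  solve Keq expr → x = 1.668; check Q = 1086
Then add 0.795 M of G.
Step 2:
                  J         X         G
  I           2.556     4.409     6.022
  C          0.1479   -0.2958   -0.4437
  E           2.704     4.113     5.578
  solve Keq expr → x = -0.1479; check Q = 1086
Then add 0.6017 M of X.
Step 3:
                  J         X         G
  I           2.704     4.715     5.578
  C         0.09464   -0.1893   -0.2839
  E           2.798     4.525     5.294
  solve Keq expr → x = -0.09464; check Q = 1086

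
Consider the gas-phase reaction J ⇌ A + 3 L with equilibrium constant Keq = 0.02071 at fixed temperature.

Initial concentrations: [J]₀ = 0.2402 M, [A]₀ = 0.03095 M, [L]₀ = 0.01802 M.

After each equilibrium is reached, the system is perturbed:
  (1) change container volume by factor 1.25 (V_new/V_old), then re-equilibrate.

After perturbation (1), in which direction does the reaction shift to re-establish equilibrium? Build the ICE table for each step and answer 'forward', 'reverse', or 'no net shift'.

Direction: forward

Q₀ = 7.5397e-07 vs Keq = 0.02071 ⇒ Q<K, forward
Step 1:
                    J           A           L
  I            0.2402     0.03095     0.01802
  C           -0.0916      0.0916      0.2748
  E            0.1486      0.1226      0.2928
  solve Keq expr → x = 0.0916; check Q = 0.02071
Then change container volume by factor 1.25 (V_new/V_old).
Step 2:
                    J           A           L
  I            0.1189     0.09804      0.2343
  C          -0.01236     0.01236     0.03709
  E            0.1065      0.1104      0.2714
  solve Keq expr → x = 0.01236; check Q = 0.02071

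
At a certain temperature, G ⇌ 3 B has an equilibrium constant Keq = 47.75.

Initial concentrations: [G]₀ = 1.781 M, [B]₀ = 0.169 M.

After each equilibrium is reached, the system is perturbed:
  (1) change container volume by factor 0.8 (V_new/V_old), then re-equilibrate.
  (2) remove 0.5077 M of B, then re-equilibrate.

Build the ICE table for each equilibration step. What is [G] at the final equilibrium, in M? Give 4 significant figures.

[G]_eq = 0.942 M

Q₀ = 0.00271 vs Keq = 47.75 ⇒ Q<K, forward
Step 1:
                   G          B
  I            1.781      0.169
  C           -1.039      3.116
  E           0.7424      3.285
  solve Keq expr → x = 1.039; check Q = 47.75
Then change container volume by factor 0.8 (V_new/V_old).
Step 2:
                   G          B
  I           0.9279      4.106
  C           0.1347    -0.4041
  E            1.063      3.702
  solve Keq expr → x = -0.1347; check Q = 47.75
Then remove 0.5077 M of B.
Step 3:
                   G          B
  I            1.063      3.194
  C          -0.1206     0.3619
  E            0.942      3.556
  solve Keq expr → x = 0.1206; check Q = 47.75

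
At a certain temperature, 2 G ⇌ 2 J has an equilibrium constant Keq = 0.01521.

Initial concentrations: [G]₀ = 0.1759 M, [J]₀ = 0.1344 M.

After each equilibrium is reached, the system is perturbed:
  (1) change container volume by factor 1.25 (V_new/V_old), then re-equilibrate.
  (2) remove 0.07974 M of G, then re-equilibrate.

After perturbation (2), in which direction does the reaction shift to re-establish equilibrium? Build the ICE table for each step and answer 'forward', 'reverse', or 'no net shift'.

Q₀ = 0.5838 vs Keq = 0.01521 ⇒ Q>K, reverse
Step 1:
                  G         J
  I          0.1759    0.1344
  C          0.1003   -0.1003
  E          0.2762   0.03407
  solve Keq expr → x = -0.05017; check Q = 0.01521
Then change container volume by factor 1.25 (V_new/V_old).
Step 2:
                  G         J
  I           0.221   0.02725
  C               0         0
  E           0.221   0.02725
  solve Keq expr → x = 0; check Q = 0.01521
Then remove 0.07974 M of G.
Step 3:
                  G         J
  I          0.1412   0.02725
  C        0.008755 -0.008755
  E            0.15    0.0185
  solve Keq expr → x = -0.004377; check Q = 0.01521

Direction: reverse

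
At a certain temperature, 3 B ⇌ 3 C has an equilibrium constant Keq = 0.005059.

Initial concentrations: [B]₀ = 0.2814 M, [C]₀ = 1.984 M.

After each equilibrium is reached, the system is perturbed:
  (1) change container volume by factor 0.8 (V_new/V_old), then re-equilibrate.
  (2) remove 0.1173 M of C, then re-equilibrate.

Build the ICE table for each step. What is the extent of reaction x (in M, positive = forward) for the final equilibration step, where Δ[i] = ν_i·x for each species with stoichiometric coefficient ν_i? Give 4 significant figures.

Q₀ = 350.5 vs Keq = 0.005059 ⇒ Q>K, reverse
Step 1:
                   B          C
  init        0.2814      1.984
  Δ            1.652     -1.652
  eq           1.933     0.3319
  solve Keq expr → x = -0.5507; check Q = 0.005059
Then change container volume by factor 0.8 (V_new/V_old).
Step 2:
                   B          C
  init         2.417     0.4149
  Δ                0          0
  eq           2.417     0.4149
  solve Keq expr → x = 0; check Q = 0.005059
Then remove 0.1173 M of C.
Step 3:
                   B          C
  init         2.417     0.2976
  Δ          -0.1001     0.1001
  eq           2.317     0.3977
  solve Keq expr → x = 0.03337; check Q = 0.005059

x = 0.03337 M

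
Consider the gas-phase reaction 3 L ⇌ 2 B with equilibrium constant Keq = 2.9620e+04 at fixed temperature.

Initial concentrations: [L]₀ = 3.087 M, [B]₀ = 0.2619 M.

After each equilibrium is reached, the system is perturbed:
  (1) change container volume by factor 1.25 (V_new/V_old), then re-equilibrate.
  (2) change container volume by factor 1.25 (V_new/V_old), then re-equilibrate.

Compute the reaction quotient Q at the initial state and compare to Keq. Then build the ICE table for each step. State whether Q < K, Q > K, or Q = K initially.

Q₀ = 0.002332 vs Keq = 2.9620e+04 ⇒ Q<K, forward
Step 1:
                   L          B
  I            3.087     0.2619
  C           -3.031      2.021
  E          0.05603      2.283
  solve Keq expr → x = 1.01; check Q = 2.9620e+04
Then change container volume by factor 1.25 (V_new/V_old).
Step 2:
                   L          B
  I          0.04482      1.826
  C         0.003421  -0.002281
  E          0.04824      1.824
  solve Keq expr → x = -0.00114; check Q = 2.9620e+04
Then change container volume by factor 1.25 (V_new/V_old).
Step 3:
                   L          B
  I           0.0386      1.459
  C         0.002943  -0.001962
  E          0.04154      1.457
  solve Keq expr → x = -9.8099e-04; check Q = 2.9620e+04

Q₀ = 0.002332; Q < K (proceeds forward)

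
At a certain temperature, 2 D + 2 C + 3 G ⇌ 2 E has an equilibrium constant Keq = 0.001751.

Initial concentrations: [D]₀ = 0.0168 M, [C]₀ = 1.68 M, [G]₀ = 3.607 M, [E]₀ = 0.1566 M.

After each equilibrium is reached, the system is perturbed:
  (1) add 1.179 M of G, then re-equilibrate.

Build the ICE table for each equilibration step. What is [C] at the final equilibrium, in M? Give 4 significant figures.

Q₀ = 0.656 vs Keq = 0.001751 ⇒ Q>K, reverse
Step 1:
                   D          C          G          E
  Initial     0.0168       1.68      3.607     0.1566
  Change     0.09581    0.09581     0.1437   -0.09581
  Equil       0.1126      1.776      3.751    0.06079
  solve Keq expr → x = -0.04791; check Q = 0.001751
Then add 1.179 M of G.
Step 2:
                   D          C          G          E
  Initial     0.1126      1.776       4.93    0.06079
  Change    -0.01628   -0.01628   -0.02441    0.01628
  Equil      0.09634       1.76      4.905    0.07706
  solve Keq expr → x = 0.008138; check Q = 0.001751

[C]_eq = 1.76 M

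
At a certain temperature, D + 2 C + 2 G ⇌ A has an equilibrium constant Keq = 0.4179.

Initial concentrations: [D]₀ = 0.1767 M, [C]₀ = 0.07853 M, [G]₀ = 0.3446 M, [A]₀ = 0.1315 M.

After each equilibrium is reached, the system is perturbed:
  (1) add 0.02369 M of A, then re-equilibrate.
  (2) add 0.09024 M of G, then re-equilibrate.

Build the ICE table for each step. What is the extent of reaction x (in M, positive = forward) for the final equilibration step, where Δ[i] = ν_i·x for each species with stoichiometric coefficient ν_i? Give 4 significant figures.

x = 0.00196 M

Q₀ = 1016 vs Keq = 0.4179 ⇒ Q>K, reverse
Step 1:
                   D          C          G          A
  I           0.1767    0.07853     0.3446     0.1315
  C           0.1265      0.253      0.253    -0.1265
  E           0.3032     0.3316     0.5976   0.004976
  solve Keq expr → x = -0.1265; check Q = 0.4179
Then add 0.02369 M of A.
Step 2:
                   D          C          G          A
  I           0.3032     0.3316     0.5976    0.02867
  C          0.02094    0.04188    0.04188   -0.02094
  E           0.3242     0.3735     0.6395   0.007727
  solve Keq expr → x = -0.02094; check Q = 0.4179
Then add 0.09024 M of G.
Step 3:
                   D          C          G          A
  I           0.3242     0.3735     0.7298   0.007727
  C         -0.00196   -0.00392   -0.00392    0.00196
  E           0.3222     0.3695     0.7258   0.009687
  solve Keq expr → x = 0.00196; check Q = 0.4179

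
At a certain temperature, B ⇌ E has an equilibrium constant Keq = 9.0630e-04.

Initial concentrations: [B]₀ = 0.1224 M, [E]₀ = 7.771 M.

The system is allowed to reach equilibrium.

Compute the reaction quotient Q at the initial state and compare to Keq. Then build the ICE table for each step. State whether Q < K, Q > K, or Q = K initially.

Q₀ = 63.49; Q > K (proceeds reverse)

Q₀ = 63.49 vs Keq = 9.0630e-04 ⇒ Q>K, reverse
Step 1:
                   B          E
  Initial     0.1224      7.771
  Change       7.764     -7.764
  Equil        7.886   0.007147
  solve Keq expr → x = -7.764; check Q = 9.0630e-04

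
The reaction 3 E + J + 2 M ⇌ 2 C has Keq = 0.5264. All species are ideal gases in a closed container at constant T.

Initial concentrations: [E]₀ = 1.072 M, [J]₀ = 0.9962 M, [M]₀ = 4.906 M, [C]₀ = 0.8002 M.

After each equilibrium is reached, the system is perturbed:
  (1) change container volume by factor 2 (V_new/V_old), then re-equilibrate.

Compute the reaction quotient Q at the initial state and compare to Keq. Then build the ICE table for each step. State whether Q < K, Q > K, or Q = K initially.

Q₀ = 0.02168; Q < K (proceeds forward)

Q₀ = 0.02168 vs Keq = 0.5264 ⇒ Q<K, forward
Step 1:
                    E           J           M           C
  init          1.072      0.9962       4.906      0.8002
  Δ           -0.5391     -0.1797     -0.3594      0.3594
  eq           0.5329      0.8165       4.547        1.16
  solve Keq expr → x = 0.1797; check Q = 0.5264
Then change container volume by factor 2 (V_new/V_old).
Step 2:
                    E           J           M           C
  init         0.2665      0.4083       2.273      0.5798
  Δ            0.2289     0.07631      0.1526     -0.1526
  eq           0.4954      0.4846       2.426      0.4272
  solve Keq expr → x = -0.07631; check Q = 0.5264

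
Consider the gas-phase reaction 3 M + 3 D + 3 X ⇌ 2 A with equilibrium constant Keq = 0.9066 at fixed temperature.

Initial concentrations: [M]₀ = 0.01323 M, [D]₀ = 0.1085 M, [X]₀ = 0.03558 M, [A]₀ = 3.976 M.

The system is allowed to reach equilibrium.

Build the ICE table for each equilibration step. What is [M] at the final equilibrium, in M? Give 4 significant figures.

Q₀ = 1.1866e+14 vs Keq = 0.9066 ⇒ Q>K, reverse
Step 1:
                    M           D           X           A
  Initial     0.01323      0.1085     0.03558       3.976
  Change        1.252       1.252       1.252     -0.8346
  Equil         1.265        1.36       1.288       3.141
  solve Keq expr → x = -0.4173; check Q = 0.9066

[M]_eq = 1.265 M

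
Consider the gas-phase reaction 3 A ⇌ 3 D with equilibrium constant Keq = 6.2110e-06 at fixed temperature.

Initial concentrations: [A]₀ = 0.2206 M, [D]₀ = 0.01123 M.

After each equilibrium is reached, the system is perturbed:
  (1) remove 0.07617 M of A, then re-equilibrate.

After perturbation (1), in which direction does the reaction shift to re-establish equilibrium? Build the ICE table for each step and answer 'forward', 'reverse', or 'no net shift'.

Q₀ = 1.3192e-04 vs Keq = 6.2110e-06 ⇒ Q>K, reverse
Step 1:
                    A           D
  Initial      0.2206     0.01123
  Change     0.007045   -0.007045
  Equil        0.2276    0.004185
  solve Keq expr → x = -0.002348; check Q = 6.2110e-06
Then remove 0.07617 M of A.
Step 2:
                    A           D
  Initial      0.1515    0.004185
  Change     0.001375   -0.001375
  Equil        0.1529     0.00281
  solve Keq expr → x = -4.5829e-04; check Q = 6.2110e-06

Direction: reverse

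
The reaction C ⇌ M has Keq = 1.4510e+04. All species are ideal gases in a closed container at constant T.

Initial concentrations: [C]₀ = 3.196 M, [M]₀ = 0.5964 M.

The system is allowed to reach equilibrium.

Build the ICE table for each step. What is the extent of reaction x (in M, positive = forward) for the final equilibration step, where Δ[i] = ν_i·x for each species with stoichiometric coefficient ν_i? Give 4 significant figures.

Q₀ = 0.1866 vs Keq = 1.4510e+04 ⇒ Q<K, forward
Step 1:
                    C           M
  Initial       3.196      0.5964
  Change       -3.196       3.196
  Equil    2.6135e-04       3.792
  solve Keq expr → x = 3.196; check Q = 1.4510e+04

x = 3.196 M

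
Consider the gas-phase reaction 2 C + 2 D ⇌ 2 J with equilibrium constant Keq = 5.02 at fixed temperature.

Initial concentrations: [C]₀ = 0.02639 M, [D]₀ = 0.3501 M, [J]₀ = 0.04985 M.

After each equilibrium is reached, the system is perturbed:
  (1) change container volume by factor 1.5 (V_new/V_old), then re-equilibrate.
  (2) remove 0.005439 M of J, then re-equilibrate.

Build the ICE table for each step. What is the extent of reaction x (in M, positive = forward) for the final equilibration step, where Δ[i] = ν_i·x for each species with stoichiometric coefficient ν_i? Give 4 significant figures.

x = 0.001676 M

Q₀ = 29.11 vs Keq = 5.02 ⇒ Q>K, reverse
Step 1:
                    C           D           J
  Initial     0.02639      0.3501     0.04985
  Change      0.01552     0.01552    -0.01552
  Equil       0.04191      0.3656     0.03433
  solve Keq expr → x = -0.007759; check Q = 5.02
Then change container volume by factor 1.5 (V_new/V_old).
Step 2:
                    C           D           J
  Initial     0.02794      0.2437     0.02289
  Change     0.004711    0.004711   -0.004711
  Equil       0.03265      0.2485     0.01818
  solve Keq expr → x = -0.002356; check Q = 5.02
Then remove 0.005439 M of J.
Step 3:
                    C           D           J
  Initial     0.03265      0.2485     0.01274
  Change    -0.003353   -0.003353    0.003353
  Equil        0.0293      0.2451     0.01609
  solve Keq expr → x = 0.001676; check Q = 5.02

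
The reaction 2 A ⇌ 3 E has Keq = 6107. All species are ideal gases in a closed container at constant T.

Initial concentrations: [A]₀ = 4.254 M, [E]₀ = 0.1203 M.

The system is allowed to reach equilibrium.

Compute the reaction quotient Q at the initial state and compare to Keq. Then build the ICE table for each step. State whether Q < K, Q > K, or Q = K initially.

Q₀ = 9.6206e-05; Q < K (proceeds forward)

Q₀ = 9.6206e-05 vs Keq = 6107 ⇒ Q<K, forward
Step 1:
                   A          E
  I            4.254     0.1203
  C           -4.056      6.084
  E           0.1978      6.205
  solve Keq expr → x = 2.028; check Q = 6107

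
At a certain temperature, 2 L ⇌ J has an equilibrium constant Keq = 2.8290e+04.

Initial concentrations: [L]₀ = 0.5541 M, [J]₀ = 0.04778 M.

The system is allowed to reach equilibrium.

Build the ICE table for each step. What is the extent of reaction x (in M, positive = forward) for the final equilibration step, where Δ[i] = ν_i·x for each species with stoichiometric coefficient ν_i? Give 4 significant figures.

Q₀ = 0.1556 vs Keq = 2.8290e+04 ⇒ Q<K, forward
Step 1:
                    L           J
  Initial      0.5541     0.04778
  Change      -0.5507      0.2754
  Equil       0.00338      0.3231
  solve Keq expr → x = 0.2754; check Q = 2.8290e+04

x = 0.2754 M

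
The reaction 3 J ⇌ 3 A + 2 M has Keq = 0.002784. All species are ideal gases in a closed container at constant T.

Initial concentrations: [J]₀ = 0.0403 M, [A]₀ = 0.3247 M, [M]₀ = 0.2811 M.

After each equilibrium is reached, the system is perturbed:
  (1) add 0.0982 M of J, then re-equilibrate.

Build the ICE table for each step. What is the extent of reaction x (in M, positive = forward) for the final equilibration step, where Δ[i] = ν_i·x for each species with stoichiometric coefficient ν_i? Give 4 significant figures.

x = 0.008509 M

Q₀ = 41.33 vs Keq = 0.002784 ⇒ Q>K, reverse
Step 1:
                   J          A          M
  Initial     0.0403     0.3247     0.2811
  Change       0.202     -0.202    -0.1347
  Equil       0.2423     0.1227     0.1464
  solve Keq expr → x = -0.06733; check Q = 0.002784
Then add 0.0982 M of J.
Step 2:
                   J          A          M
  Initial     0.3405     0.1227     0.1464
  Change    -0.02553    0.02553    0.01702
  Equil        0.315     0.1482     0.1634
  solve Keq expr → x = 0.008509; check Q = 0.002784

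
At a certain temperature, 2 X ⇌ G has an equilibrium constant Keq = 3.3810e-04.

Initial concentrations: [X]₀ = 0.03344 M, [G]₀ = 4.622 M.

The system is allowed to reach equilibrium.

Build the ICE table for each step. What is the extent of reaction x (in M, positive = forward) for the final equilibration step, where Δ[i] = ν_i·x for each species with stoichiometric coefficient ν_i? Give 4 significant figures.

x = -4.593 M

Q₀ = 4133 vs Keq = 3.3810e-04 ⇒ Q>K, reverse
Step 1:
                    X           G
  Initial     0.03344       4.622
  Change        9.187      -4.593
  Equil          9.22     0.02874
  solve Keq expr → x = -4.593; check Q = 3.3810e-04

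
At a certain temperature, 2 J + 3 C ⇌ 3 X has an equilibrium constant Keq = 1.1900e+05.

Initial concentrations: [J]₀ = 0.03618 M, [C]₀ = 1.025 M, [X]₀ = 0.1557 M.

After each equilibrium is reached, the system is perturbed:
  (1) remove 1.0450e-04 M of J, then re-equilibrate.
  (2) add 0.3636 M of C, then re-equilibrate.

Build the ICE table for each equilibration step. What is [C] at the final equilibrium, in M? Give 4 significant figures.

Q₀ = 2.678 vs Keq = 1.1900e+05 ⇒ Q<K, forward
Step 1:
                   J          C          X
  I          0.03618      1.025     0.1557
  C         -0.03589   -0.05383    0.05383
  E       2.9052e-04     0.9712     0.2095
  solve Keq expr → x = 0.01794; check Q = 1.1900e+05
Then remove 1.0450e-04 M of J.
Step 2:
                   J          C          X
  I       1.8602e-04     0.9712     0.2095
  C       1.0411e-04 1.5616e-04 -1.5616e-04
  E       2.9012e-04     0.9713     0.2094
  solve Keq expr → x = -5.2053e-05; check Q = 1.1900e+05
Then add 0.3636 M of C.
Step 3:
                   J          C          X
  I       2.9012e-04      1.335     0.2094
  C       -1.0981e-04 -1.6471e-04 1.6471e-04
  E       1.8032e-04      1.335     0.2095
  solve Keq expr → x = 5.4903e-05; check Q = 1.1900e+05

[C]_eq = 1.335 M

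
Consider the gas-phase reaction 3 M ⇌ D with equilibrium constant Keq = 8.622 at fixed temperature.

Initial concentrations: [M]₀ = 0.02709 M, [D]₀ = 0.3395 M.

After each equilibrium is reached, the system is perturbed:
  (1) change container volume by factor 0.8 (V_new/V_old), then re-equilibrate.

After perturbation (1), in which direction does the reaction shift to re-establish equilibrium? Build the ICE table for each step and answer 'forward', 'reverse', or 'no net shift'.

Direction: forward

Q₀ = 1.7077e+04 vs Keq = 8.622 ⇒ Q>K, reverse
Step 1:
                    M           D
  Initial     0.02709      0.3395
  Change       0.2787    -0.09291
  Equil        0.3058      0.2466
  solve Keq expr → x = -0.09291; check Q = 8.622
Then change container volume by factor 0.8 (V_new/V_old).
Step 2:
                    M           D
  Initial      0.3823      0.3082
  Change     -0.04731     0.01577
  Equil         0.335       0.324
  solve Keq expr → x = 0.01577; check Q = 8.622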